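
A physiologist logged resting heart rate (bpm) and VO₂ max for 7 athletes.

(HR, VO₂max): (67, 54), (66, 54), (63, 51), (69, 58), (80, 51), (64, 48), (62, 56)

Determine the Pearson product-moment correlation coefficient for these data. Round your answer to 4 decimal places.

n = 7, Σx = 471, Σy = 372, Σx² = 31915, Σy² = 19838, Σxy = 25021
nΣxy − ΣxΣy = 175147 − 175212 = -65
nΣx² − (Σx)² = 223405 − 221841 = 1564; nΣy² − (Σy)² = 138866 − 138384 = 482
r = -65 / √(1564 × 482) = -65 / 868.2442 ≈ -0.0749

-0.0749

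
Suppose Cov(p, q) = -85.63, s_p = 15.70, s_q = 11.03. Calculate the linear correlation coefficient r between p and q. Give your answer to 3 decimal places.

-0.494

r = Cov(p,q) / (s_p · s_q) = -85.63 / (15.70 × 11.03)
  = -85.63 / 173.1710 ≈ -0.494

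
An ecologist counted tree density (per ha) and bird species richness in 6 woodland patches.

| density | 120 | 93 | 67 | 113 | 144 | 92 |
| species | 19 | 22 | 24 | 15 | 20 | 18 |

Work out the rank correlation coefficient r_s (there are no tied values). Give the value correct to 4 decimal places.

-0.3143

Rank density: 5, 3, 1, 4, 6, 2
Rank species: 3, 5, 6, 1, 4, 2
d = rank(density) − rank(species): 2, -2, -5, 3, 2, 0; Σd² = 46
ρ = 1 − 6Σd² / [n(n²−1)] = 1 − 6×46 / (6×35) = 1 − 276/210 ≈ -0.3143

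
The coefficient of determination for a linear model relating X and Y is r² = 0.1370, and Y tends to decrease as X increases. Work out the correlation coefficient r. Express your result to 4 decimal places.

|r| = √0.1370 = 0.3701
The association is negative, so r = −0.3701.

-0.3701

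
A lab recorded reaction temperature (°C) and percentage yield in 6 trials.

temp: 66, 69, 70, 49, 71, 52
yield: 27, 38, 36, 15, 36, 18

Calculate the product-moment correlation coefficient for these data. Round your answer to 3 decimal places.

n = 6, Σx = 377, Σy = 170, Σx² = 24163, Σy² = 5314, Σxy = 11151
nΣxy − ΣxΣy = 66906 − 64090 = 2816
nΣx² − (Σx)² = 144978 − 142129 = 2849; nΣy² − (Σy)² = 31884 − 28900 = 2984
r = 2816 / √(2849 × 2984) = 2816 / 2915.7188 ≈ 0.966

0.966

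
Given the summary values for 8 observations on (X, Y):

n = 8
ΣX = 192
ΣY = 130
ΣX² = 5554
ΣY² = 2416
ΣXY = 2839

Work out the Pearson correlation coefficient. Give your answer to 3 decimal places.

-0.524

r = (nΣXY − ΣXΣY) / √[(nΣX² − (ΣX)²)(nΣY² − (ΣY)²)]
Numerator: 8×2839 − 192×130 = -2248
Denominator: √[(44432 − 36864)(19328 − 16900)] = √[7568 × 2428] = 4286.6192
r = -2248 / 4286.6192 ≈ -0.524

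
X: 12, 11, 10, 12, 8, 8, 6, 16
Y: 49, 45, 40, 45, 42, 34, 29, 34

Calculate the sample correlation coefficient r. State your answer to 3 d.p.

n = 8, ΣX = 83, ΣY = 318, ΣX² = 929, ΣY² = 12968, ΣXY = 3349
nΣXY − ΣXΣY = 26792 − 26394 = 398
nΣX² − (ΣX)² = 7432 − 6889 = 543; nΣY² − (ΣY)² = 103744 − 101124 = 2620
r = 398 / √(543 × 2620) = 398 / 1192.7531 ≈ 0.334

0.334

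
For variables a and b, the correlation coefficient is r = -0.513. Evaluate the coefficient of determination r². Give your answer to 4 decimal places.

0.2632

r² = (-0.513)² = 0.2632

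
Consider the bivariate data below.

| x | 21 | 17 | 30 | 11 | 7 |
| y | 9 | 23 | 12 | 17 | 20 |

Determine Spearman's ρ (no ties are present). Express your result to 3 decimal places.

-0.600

Rank x: 4, 3, 5, 2, 1
Rank y: 1, 5, 2, 3, 4
d = rank(x) − rank(y): 3, -2, 3, -1, -3; Σd² = 32
ρ = 1 − 6Σd² / [n(n²−1)] = 1 − 6×32 / (5×24) = 1 − 192/120 ≈ -0.600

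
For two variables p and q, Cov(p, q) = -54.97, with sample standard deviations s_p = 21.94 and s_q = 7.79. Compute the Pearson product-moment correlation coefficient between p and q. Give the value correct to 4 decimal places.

r = Cov(p,q) / (s_p · s_q) = -54.97 / (21.94 × 7.79)
  = -54.97 / 170.9126 ≈ -0.3216

-0.3216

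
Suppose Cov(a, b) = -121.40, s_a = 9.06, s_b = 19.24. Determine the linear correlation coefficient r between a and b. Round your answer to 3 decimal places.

-0.696

r = Cov(a,b) / (s_a · s_b) = -121.40 / (9.06 × 19.24)
  = -121.40 / 174.3144 ≈ -0.696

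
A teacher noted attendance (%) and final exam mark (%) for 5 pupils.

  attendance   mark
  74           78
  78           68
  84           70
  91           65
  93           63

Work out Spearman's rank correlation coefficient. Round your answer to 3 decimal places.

-0.900

Rank attendance: 1, 2, 3, 4, 5
Rank mark: 5, 3, 4, 2, 1
d = rank(attendance) − rank(mark): -4, -1, -1, 2, 4; Σd² = 38
ρ = 1 − 6Σd² / [n(n²−1)] = 1 − 6×38 / (5×24) = 1 − 228/120 ≈ -0.900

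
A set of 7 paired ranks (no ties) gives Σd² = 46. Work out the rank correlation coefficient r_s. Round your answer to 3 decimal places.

0.179

ρ = 1 − 6Σd² / [n(n²−1)] = 1 − 6×46 / (7×48)
  = 1 − 276/336 = 1 − 0.8214 ≈ 0.179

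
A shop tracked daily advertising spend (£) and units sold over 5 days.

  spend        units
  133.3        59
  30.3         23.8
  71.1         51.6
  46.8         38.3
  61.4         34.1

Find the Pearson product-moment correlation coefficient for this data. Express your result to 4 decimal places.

n = 5, Σx = 342.9, Σy = 206.8, Σx² = 29702.39, Σy² = 9339.7, Σxy = 16140.78
nΣxy − ΣxΣy = 80703.9 − 70911.72 = 9792.18
nΣx² − (Σx)² = 148511.95 − 117580.41 = 30931.54; nΣy² − (Σy)² = 46698.5 − 42766.24 = 3932.26
r = 9792.18 / √(30931.54 × 3932.26) = 9792.18 / 11028.6381 ≈ 0.8879

0.8879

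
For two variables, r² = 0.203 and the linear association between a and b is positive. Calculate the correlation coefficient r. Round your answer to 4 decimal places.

0.4506

|r| = √0.203 = 0.4506
The association is positive, so r = 0.4506.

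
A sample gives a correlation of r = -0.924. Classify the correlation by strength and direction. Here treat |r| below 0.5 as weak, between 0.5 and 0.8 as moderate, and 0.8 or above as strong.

r = -0.924 < 0 so the relationship is negative.
|r| = 0.924, which falls in the strong range.

strong negative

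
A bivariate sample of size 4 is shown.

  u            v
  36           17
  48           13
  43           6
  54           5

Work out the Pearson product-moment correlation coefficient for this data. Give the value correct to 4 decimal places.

-0.6946

n = 4, Σu = 181, Σv = 41, Σu² = 8365, Σv² = 519, Σuv = 1764
nΣuv − ΣuΣv = 7056 − 7421 = -365
nΣu² − (Σu)² = 33460 − 32761 = 699; nΣv² − (Σv)² = 2076 − 1681 = 395
r = -365 / √(699 × 395) = -365 / 525.4569 ≈ -0.6946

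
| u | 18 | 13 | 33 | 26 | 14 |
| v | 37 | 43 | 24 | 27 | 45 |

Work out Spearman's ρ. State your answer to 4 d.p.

-0.9000

Rank u: 3, 1, 5, 4, 2
Rank v: 3, 4, 1, 2, 5
d = rank(u) − rank(v): 0, -3, 4, 2, -3; Σd² = 38
ρ = 1 − 6Σd² / [n(n²−1)] = 1 − 6×38 / (5×24) = 1 − 228/120 ≈ -0.9000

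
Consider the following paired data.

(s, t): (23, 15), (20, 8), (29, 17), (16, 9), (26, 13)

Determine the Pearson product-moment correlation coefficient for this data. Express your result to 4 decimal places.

n = 5, Σs = 114, Σt = 62, Σs² = 2702, Σt² = 828, Σst = 1480
nΣst − ΣsΣt = 7400 − 7068 = 332
nΣs² − (Σs)² = 13510 − 12996 = 514; nΣt² − (Σt)² = 4140 − 3844 = 296
r = 332 / √(514 × 296) = 332 / 390.0564 ≈ 0.8512

0.8512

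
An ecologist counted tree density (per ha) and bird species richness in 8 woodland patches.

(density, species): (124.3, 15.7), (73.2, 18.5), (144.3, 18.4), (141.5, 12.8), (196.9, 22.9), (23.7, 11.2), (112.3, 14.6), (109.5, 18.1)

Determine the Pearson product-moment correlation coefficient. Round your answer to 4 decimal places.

n = 8, Σx = 925.7, Σy = 132.2, Σx² = 125586.31, Σy² = 2281.76, Σxy = 16168.01
nΣxy − ΣxΣy = 129344.08 − 122377.54 = 6966.54
nΣx² − (Σx)² = 1004690.48 − 856920.49 = 147769.99; nΣy² − (Σy)² = 18254.08 − 17476.84 = 777.24
r = 6966.54 / √(147769.99 × 777.24) = 6966.54 / 10716.9374 ≈ 0.6500

0.6500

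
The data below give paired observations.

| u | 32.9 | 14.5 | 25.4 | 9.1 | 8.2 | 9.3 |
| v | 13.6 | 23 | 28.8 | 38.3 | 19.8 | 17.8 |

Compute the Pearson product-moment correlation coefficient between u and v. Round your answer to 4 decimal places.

n = 6, Σu = 99.4, Σv = 141.3, Σu² = 2174.36, Σv² = 3719.17, Σuv = 2188.89
nΣuv − ΣuΣv = 13133.34 − 14045.22 = -911.88
nΣu² − (Σu)² = 13046.16 − 9880.36 = 3165.8; nΣv² − (Σv)² = 22315.02 − 19965.69 = 2349.33
r = -911.88 / √(3165.8 × 2349.33) = -911.88 / 2727.1797 ≈ -0.3344

-0.3344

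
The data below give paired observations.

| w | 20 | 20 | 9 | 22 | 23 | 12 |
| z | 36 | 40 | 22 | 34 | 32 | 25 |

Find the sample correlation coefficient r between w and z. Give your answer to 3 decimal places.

0.833

n = 6, Σw = 106, Σz = 189, Σw² = 2038, Σz² = 6185, Σwz = 3502
nΣwz − ΣwΣz = 21012 − 20034 = 978
nΣw² − (Σw)² = 12228 − 11236 = 992; nΣz² − (Σz)² = 37110 − 35721 = 1389
r = 978 / √(992 × 1389) = 978 / 1173.8347 ≈ 0.833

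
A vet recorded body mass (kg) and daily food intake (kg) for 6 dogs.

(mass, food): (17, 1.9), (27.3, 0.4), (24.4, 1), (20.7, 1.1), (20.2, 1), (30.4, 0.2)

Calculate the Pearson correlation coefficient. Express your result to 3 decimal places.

n = 6, Σx = 140, Σy = 5.6, Σx² = 3390.34, Σy² = 7.02, Σxy = 116.67
nΣxy − ΣxΣy = 700.02 − 784 = -83.98
nΣx² − (Σx)² = 20342.04 − 19600 = 742.04; nΣy² − (Σy)² = 42.12 − 31.36 = 10.76
r = -83.98 / √(742.04 × 10.76) = -83.98 / 89.3552 ≈ -0.940

-0.940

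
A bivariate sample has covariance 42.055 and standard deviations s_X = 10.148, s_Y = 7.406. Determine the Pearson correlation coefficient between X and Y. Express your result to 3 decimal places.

r = Cov(X,Y) / (s_X · s_Y) = 42.055 / (10.148 × 7.406)
  = 42.055 / 75.1561 ≈ 0.560

0.560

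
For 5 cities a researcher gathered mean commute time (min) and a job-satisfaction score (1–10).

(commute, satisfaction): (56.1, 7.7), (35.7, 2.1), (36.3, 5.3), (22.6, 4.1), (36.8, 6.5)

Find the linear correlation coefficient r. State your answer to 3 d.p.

0.651

n = 5, Σx = 187.5, Σy = 25.7, Σx² = 7604.39, Σy² = 150.85, Σxy = 1031.19
nΣxy − ΣxΣy = 5155.95 − 4818.75 = 337.2
nΣx² − (Σx)² = 38021.95 − 35156.25 = 2865.7; nΣy² − (Σy)² = 754.25 − 660.49 = 93.76
r = 337.2 / √(2865.7 × 93.76) = 337.2 / 518.3513 ≈ 0.651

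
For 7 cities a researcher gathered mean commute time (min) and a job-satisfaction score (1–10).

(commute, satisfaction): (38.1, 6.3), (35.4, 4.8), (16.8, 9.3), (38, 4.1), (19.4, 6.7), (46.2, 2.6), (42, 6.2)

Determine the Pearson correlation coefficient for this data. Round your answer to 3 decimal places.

-0.800

n = 7, Σx = 235.9, Σy = 40, Σx² = 8705.81, Σy² = 256.12, Σxy = 1232.49
nΣxy − ΣxΣy = 8627.43 − 9436 = -808.57
nΣx² − (Σx)² = 60940.67 − 55648.81 = 5291.86; nΣy² − (Σy)² = 1792.84 − 1600 = 192.84
r = -808.57 / √(5291.86 × 192.84) = -808.57 / 1010.1892 ≈ -0.800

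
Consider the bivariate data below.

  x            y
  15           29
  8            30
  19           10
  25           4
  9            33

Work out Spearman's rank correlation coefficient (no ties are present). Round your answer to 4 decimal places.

-0.9000

Rank x: 3, 1, 4, 5, 2
Rank y: 3, 4, 2, 1, 5
d = rank(x) − rank(y): 0, -3, 2, 4, -3; Σd² = 38
ρ = 1 − 6Σd² / [n(n²−1)] = 1 − 6×38 / (5×24) = 1 − 228/120 ≈ -0.9000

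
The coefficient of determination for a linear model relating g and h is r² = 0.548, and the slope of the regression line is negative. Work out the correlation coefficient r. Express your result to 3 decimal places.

|r| = √0.548 = 0.740
The association is negative, so r = −0.740.

-0.740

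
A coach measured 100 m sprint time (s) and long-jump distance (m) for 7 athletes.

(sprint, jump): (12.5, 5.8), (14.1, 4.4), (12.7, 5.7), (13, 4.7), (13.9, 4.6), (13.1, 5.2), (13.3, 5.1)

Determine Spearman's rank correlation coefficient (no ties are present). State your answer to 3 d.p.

Rank sprint: 1, 7, 2, 3, 6, 4, 5
Rank jump: 7, 1, 6, 3, 2, 5, 4
d = rank(sprint) − rank(jump): -6, 6, -4, 0, 4, -1, 1; Σd² = 106
ρ = 1 − 6Σd² / [n(n²−1)] = 1 − 6×106 / (7×48) = 1 − 636/336 ≈ -0.893

-0.893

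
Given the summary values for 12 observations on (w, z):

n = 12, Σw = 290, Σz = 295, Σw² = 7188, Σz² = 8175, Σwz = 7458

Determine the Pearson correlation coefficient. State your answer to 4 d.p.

r = (nΣwz − ΣwΣz) / √[(nΣw² − (Σw)²)(nΣz² − (Σz)²)]
Numerator: 12×7458 − 290×295 = 3946
Denominator: √[(86256 − 84100)(98100 − 87025)] = √[2156 × 11075] = 4886.4814
r = 3946 / 4886.4814 ≈ 0.8075

0.8075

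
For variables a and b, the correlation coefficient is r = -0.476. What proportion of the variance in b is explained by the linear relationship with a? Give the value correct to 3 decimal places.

0.227

r² = (-0.476)² = 0.227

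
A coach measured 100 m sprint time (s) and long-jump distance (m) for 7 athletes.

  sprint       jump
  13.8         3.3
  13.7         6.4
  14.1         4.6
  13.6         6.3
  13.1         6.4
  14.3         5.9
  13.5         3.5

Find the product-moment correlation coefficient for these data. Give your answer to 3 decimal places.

-0.153

n = 7, Σx = 96.1, Σy = 36.4, Σx² = 1320.25, Σy² = 200.72, Σxy = 499.22
nΣxy − ΣxΣy = 3494.54 − 3498.04 = -3.5
nΣx² − (Σx)² = 9241.75 − 9235.21 = 6.54; nΣy² − (Σy)² = 1405.04 − 1324.96 = 80.08
r = -3.5 / √(6.54 × 80.08) = -3.5 / 22.8850 ≈ -0.153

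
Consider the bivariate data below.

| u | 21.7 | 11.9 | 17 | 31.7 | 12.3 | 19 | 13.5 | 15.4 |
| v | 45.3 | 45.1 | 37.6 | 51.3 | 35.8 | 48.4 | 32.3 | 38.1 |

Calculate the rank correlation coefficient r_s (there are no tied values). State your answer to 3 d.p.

0.690

Rank u: 7, 1, 5, 8, 2, 6, 3, 4
Rank v: 6, 5, 3, 8, 2, 7, 1, 4
d = rank(u) − rank(v): 1, -4, 2, 0, 0, -1, 2, 0; Σd² = 26
ρ = 1 − 6Σd² / [n(n²−1)] = 1 − 6×26 / (8×63) = 1 − 156/504 ≈ 0.690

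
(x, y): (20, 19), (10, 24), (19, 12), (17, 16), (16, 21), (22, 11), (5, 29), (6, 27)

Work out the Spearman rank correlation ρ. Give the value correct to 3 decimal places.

Rank x: 7, 3, 6, 5, 4, 8, 1, 2
Rank y: 4, 6, 2, 3, 5, 1, 8, 7
d = rank(x) − rank(y): 3, -3, 4, 2, -1, 7, -7, -5; Σd² = 162
ρ = 1 − 6Σd² / [n(n²−1)] = 1 − 6×162 / (8×63) = 1 − 972/504 ≈ -0.929

-0.929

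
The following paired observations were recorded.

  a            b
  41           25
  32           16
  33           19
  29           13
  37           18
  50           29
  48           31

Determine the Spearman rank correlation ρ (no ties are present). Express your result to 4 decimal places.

0.9286

Rank a: 5, 2, 3, 1, 4, 7, 6
Rank b: 5, 2, 4, 1, 3, 6, 7
d = rank(a) − rank(b): 0, 0, -1, 0, 1, 1, -1; Σd² = 4
ρ = 1 − 6Σd² / [n(n²−1)] = 1 − 6×4 / (7×48) = 1 − 24/336 ≈ 0.9286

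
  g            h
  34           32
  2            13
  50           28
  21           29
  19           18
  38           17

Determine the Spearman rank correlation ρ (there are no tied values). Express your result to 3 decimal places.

0.371

Rank g: 4, 1, 6, 3, 2, 5
Rank h: 6, 1, 4, 5, 3, 2
d = rank(g) − rank(h): -2, 0, 2, -2, -1, 3; Σd² = 22
ρ = 1 − 6Σd² / [n(n²−1)] = 1 − 6×22 / (6×35) = 1 − 132/210 ≈ 0.371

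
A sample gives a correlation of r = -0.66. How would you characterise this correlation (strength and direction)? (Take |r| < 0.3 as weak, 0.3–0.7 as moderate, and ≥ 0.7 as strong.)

moderate negative

r = -0.66 < 0 so the relationship is negative.
|r| = 0.66, which falls in the moderate range.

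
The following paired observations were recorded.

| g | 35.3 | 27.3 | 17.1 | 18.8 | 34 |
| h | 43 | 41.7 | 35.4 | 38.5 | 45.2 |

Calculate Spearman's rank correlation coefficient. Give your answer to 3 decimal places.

0.900

Rank g: 5, 3, 1, 2, 4
Rank h: 4, 3, 1, 2, 5
d = rank(g) − rank(h): 1, 0, 0, 0, -1; Σd² = 2
ρ = 1 − 6Σd² / [n(n²−1)] = 1 − 6×2 / (5×24) = 1 − 12/120 ≈ 0.900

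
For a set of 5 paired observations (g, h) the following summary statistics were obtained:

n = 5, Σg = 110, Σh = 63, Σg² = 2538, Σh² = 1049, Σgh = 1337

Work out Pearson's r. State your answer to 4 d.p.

-0.2824

r = (nΣgh − ΣgΣh) / √[(nΣg² − (Σg)²)(nΣh² − (Σh)²)]
Numerator: 5×1337 − 110×63 = -245
Denominator: √[(12690 − 12100)(5245 − 3969)] = √[590 × 1276] = 867.6635
r = -245 / 867.6635 ≈ -0.2824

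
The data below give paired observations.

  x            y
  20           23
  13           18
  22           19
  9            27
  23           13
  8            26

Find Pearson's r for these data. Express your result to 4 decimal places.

-0.7477

n = 6, Σx = 95, Σy = 126, Σx² = 1727, Σy² = 2788, Σxy = 1862
nΣxy − ΣxΣy = 11172 − 11970 = -798
nΣx² − (Σx)² = 10362 − 9025 = 1337; nΣy² − (Σy)² = 16728 − 15876 = 852
r = -798 / √(1337 × 852) = -798 / 1067.2975 ≈ -0.7477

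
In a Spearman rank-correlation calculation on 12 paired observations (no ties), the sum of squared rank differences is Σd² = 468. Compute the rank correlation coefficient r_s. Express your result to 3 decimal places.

ρ = 1 − 6Σd² / [n(n²−1)] = 1 − 6×468 / (12×143)
  = 1 − 2808/1716 = 1 − 1.6364 ≈ -0.636

-0.636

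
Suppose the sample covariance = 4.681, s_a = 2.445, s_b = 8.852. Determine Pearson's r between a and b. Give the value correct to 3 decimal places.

r = Cov(a,b) / (s_a · s_b) = 4.681 / (2.445 × 8.852)
  = 4.681 / 21.6431 ≈ 0.216

0.216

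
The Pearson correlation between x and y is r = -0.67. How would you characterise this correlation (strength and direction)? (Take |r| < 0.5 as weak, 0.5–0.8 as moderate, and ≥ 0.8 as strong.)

moderate negative

r = -0.67 < 0 so the relationship is negative.
|r| = 0.67, which falls in the moderate range.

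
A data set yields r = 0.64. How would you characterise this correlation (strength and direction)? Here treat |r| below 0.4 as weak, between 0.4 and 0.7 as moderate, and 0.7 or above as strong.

r = 0.64 > 0 so the relationship is positive.
|r| = 0.64, which falls in the moderate range.

moderate positive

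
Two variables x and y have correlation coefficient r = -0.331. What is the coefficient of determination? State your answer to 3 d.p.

0.110

r² = (-0.331)² = 0.110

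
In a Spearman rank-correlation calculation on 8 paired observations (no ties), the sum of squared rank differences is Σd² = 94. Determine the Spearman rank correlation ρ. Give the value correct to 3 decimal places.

ρ = 1 − 6Σd² / [n(n²−1)] = 1 − 6×94 / (8×63)
  = 1 − 564/504 = 1 − 1.1190 ≈ -0.119

-0.119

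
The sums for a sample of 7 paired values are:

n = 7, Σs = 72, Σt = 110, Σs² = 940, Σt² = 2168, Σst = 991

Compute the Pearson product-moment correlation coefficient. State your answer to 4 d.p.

-0.4744

r = (nΣst − ΣsΣt) / √[(nΣs² − (Σs)²)(nΣt² − (Σt)²)]
Numerator: 7×991 − 72×110 = -983
Denominator: √[(6580 − 5184)(15176 − 12100)] = √[1396 × 3076] = 2072.2201
r = -983 / 2072.2201 ≈ -0.4744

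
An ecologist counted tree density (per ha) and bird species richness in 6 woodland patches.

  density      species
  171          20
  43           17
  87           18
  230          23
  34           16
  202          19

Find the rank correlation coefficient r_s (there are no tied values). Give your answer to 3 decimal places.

Rank density: 4, 2, 3, 6, 1, 5
Rank species: 5, 2, 3, 6, 1, 4
d = rank(density) − rank(species): -1, 0, 0, 0, 0, 1; Σd² = 2
ρ = 1 − 6Σd² / [n(n²−1)] = 1 − 6×2 / (6×35) = 1 − 12/210 ≈ 0.943

0.943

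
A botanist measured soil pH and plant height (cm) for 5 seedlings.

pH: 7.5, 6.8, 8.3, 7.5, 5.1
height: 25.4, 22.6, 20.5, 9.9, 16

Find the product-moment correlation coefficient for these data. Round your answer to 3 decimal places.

0.191

n = 5, Σx = 35.2, Σy = 94.4, Σx² = 253.64, Σy² = 1930.18, Σxy = 670.18
nΣxy − ΣxΣy = 3350.9 − 3322.88 = 28.02
nΣx² − (Σx)² = 1268.2 − 1239.04 = 29.16; nΣy² − (Σy)² = 9650.9 − 8911.36 = 739.54
r = 28.02 / √(29.16 × 739.54) = 28.02 / 146.8502 ≈ 0.191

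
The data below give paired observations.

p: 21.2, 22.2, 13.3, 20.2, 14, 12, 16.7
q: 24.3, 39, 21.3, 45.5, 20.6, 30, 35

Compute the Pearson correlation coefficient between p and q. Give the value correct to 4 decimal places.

0.5568

n = 7, Σp = 119.6, Σq = 215.7, Σp² = 2146.1, Σq² = 7184.79, Σpq = 3816.25
nΣpq − ΣpΣq = 26713.75 − 25797.72 = 916.03
nΣp² − (Σp)² = 15022.7 − 14304.16 = 718.54; nΣq² − (Σq)² = 50293.53 − 46526.49 = 3767.04
r = 916.03 / √(718.54 × 3767.04) = 916.03 / 1645.2261 ≈ 0.5568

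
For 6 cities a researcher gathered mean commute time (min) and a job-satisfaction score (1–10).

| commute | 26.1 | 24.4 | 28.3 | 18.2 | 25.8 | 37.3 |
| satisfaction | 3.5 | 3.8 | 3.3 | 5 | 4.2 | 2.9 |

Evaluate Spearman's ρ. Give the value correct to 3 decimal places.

Rank commute: 4, 2, 5, 1, 3, 6
Rank satisfaction: 3, 4, 2, 6, 5, 1
d = rank(commute) − rank(satisfaction): 1, -2, 3, -5, -2, 5; Σd² = 68
ρ = 1 − 6Σd² / [n(n²−1)] = 1 − 6×68 / (6×35) = 1 − 408/210 ≈ -0.943

-0.943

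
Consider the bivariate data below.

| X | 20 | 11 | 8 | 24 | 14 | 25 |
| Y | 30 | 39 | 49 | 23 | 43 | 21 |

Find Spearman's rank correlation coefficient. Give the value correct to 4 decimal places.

-0.9429

Rank X: 4, 2, 1, 5, 3, 6
Rank Y: 3, 4, 6, 2, 5, 1
d = rank(X) − rank(Y): 1, -2, -5, 3, -2, 5; Σd² = 68
ρ = 1 − 6Σd² / [n(n²−1)] = 1 − 6×68 / (6×35) = 1 − 408/210 ≈ -0.9429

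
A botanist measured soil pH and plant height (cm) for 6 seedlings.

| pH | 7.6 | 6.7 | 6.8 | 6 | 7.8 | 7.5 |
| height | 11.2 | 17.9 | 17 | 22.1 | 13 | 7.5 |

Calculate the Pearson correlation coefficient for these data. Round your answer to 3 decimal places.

-0.886

n = 6, Σx = 42.4, Σy = 88.7, Σx² = 301.98, Σy² = 1448.51, Σxy = 610.9
nΣxy − ΣxΣy = 3665.4 − 3760.88 = -95.48
nΣx² − (Σx)² = 1811.88 − 1797.76 = 14.12; nΣy² − (Σy)² = 8691.06 − 7867.69 = 823.37
r = -95.48 / √(14.12 × 823.37) = -95.48 / 107.8239 ≈ -0.886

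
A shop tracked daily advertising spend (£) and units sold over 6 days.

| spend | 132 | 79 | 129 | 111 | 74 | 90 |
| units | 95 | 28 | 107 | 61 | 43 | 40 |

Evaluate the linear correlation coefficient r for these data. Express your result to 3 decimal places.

n = 6, Σx = 615, Σy = 374, Σx² = 66203, Σy² = 28428, Σxy = 42108
nΣxy − ΣxΣy = 252648 − 230010 = 22638
nΣx² − (Σx)² = 397218 − 378225 = 18993; nΣy² − (Σy)² = 170568 − 139876 = 30692
r = 22638 / √(18993 × 30692) = 22638 / 24144.0087 ≈ 0.938

0.938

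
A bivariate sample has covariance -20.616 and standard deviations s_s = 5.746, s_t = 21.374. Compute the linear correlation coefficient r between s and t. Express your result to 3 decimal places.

r = Cov(s,t) / (s_s · s_t) = -20.616 / (5.746 × 21.374)
  = -20.616 / 122.8150 ≈ -0.168

-0.168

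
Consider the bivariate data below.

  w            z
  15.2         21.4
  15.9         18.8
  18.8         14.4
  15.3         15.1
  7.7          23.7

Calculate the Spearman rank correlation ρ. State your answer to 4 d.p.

-0.9000

Rank w: 2, 4, 5, 3, 1
Rank z: 4, 3, 1, 2, 5
d = rank(w) − rank(z): -2, 1, 4, 1, -4; Σd² = 38
ρ = 1 − 6Σd² / [n(n²−1)] = 1 − 6×38 / (5×24) = 1 − 228/120 ≈ -0.9000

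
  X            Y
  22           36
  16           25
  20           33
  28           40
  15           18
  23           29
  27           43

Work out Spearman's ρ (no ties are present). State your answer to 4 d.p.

0.8571

Rank X: 4, 2, 3, 7, 1, 5, 6
Rank Y: 5, 2, 4, 6, 1, 3, 7
d = rank(X) − rank(Y): -1, 0, -1, 1, 0, 2, -1; Σd² = 8
ρ = 1 − 6Σd² / [n(n²−1)] = 1 − 6×8 / (7×48) = 1 − 48/336 ≈ 0.8571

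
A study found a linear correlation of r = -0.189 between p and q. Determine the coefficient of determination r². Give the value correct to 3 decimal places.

r² = (-0.189)² = 0.036

0.036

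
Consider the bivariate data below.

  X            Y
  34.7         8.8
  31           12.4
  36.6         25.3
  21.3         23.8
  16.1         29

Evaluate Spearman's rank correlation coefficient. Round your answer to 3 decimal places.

-0.400

Rank X: 4, 3, 5, 2, 1
Rank Y: 1, 2, 4, 3, 5
d = rank(X) − rank(Y): 3, 1, 1, -1, -4; Σd² = 28
ρ = 1 − 6Σd² / [n(n²−1)] = 1 − 6×28 / (5×24) = 1 − 168/120 ≈ -0.400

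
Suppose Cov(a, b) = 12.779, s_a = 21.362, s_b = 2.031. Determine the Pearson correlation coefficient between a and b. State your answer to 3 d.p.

r = Cov(a,b) / (s_a · s_b) = 12.779 / (21.362 × 2.031)
  = 12.779 / 43.3862 ≈ 0.295

0.295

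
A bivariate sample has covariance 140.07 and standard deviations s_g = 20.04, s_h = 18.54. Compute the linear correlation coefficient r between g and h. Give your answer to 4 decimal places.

0.3770

r = Cov(g,h) / (s_g · s_h) = 140.07 / (20.04 × 18.54)
  = 140.07 / 371.5416 ≈ 0.3770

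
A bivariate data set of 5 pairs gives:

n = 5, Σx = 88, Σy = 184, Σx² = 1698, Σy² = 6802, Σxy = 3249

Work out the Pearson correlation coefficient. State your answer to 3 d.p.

r = (nΣxy − ΣxΣy) / √[(nΣx² − (Σx)²)(nΣy² − (Σy)²)]
Numerator: 5×3249 − 88×184 = 53
Denominator: √[(8490 − 7744)(34010 − 33856)] = √[746 × 154] = 338.9454
r = 53 / 338.9454 ≈ 0.156

0.156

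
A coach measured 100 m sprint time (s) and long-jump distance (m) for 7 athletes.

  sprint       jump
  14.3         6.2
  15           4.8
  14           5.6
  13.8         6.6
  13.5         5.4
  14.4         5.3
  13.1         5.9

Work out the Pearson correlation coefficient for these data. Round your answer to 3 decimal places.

n = 7, Σx = 98.1, Σy = 39.8, Σx² = 1377.15, Σy² = 228.46, Σxy = 556.65
nΣxy − ΣxΣy = 3896.55 − 3904.38 = -7.83
nΣx² − (Σx)² = 9640.05 − 9623.61 = 16.44; nΣy² − (Σy)² = 1599.22 − 1584.04 = 15.18
r = -7.83 / √(16.44 × 15.18) = -7.83 / 15.7974 ≈ -0.496

-0.496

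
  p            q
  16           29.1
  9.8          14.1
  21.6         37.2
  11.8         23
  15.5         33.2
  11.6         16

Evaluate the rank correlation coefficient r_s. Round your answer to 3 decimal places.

0.943

Rank p: 5, 1, 6, 3, 4, 2
Rank q: 4, 1, 6, 3, 5, 2
d = rank(p) − rank(q): 1, 0, 0, 0, -1, 0; Σd² = 2
ρ = 1 − 6Σd² / [n(n²−1)] = 1 − 6×2 / (6×35) = 1 − 12/210 ≈ 0.943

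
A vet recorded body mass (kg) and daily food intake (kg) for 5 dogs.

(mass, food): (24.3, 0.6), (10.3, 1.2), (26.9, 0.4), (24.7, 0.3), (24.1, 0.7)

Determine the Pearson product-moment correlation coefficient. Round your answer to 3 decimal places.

-0.921

n = 5, Σx = 110.3, Σy = 3.2, Σx² = 2611.09, Σy² = 2.54, Σxy = 61.98
nΣxy − ΣxΣy = 309.9 − 352.96 = -43.06
nΣx² − (Σx)² = 13055.45 − 12166.09 = 889.36; nΣy² − (Σy)² = 12.7 − 10.24 = 2.46
r = -43.06 / √(889.36 × 2.46) = -43.06 / 46.7742 ≈ -0.921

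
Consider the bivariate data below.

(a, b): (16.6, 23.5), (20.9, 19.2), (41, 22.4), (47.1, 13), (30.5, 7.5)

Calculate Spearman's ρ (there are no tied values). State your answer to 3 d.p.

Rank a: 1, 2, 4, 5, 3
Rank b: 5, 3, 4, 2, 1
d = rank(a) − rank(b): -4, -1, 0, 3, 2; Σd² = 30
ρ = 1 − 6Σd² / [n(n²−1)] = 1 − 6×30 / (5×24) = 1 − 180/120 ≈ -0.500

-0.500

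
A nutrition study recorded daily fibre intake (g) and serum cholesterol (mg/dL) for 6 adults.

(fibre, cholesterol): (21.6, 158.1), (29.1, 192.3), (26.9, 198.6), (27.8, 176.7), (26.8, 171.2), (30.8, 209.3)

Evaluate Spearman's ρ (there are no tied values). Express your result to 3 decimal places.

0.829

Rank fibre: 1, 5, 3, 4, 2, 6
Rank cholesterol: 1, 4, 5, 3, 2, 6
d = rank(fibre) − rank(cholesterol): 0, 1, -2, 1, 0, 0; Σd² = 6
ρ = 1 − 6Σd² / [n(n²−1)] = 1 − 6×6 / (6×35) = 1 − 36/210 ≈ 0.829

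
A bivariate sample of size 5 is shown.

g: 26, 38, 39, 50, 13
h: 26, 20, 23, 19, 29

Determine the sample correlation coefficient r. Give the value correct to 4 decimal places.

-0.9544

n = 5, Σg = 166, Σh = 117, Σg² = 6310, Σh² = 2807, Σgh = 3660
nΣgh − ΣgΣh = 18300 − 19422 = -1122
nΣg² − (Σg)² = 31550 − 27556 = 3994; nΣh² − (Σh)² = 14035 − 13689 = 346
r = -1122 / √(3994 × 346) = -1122 / 1175.5526 ≈ -0.9544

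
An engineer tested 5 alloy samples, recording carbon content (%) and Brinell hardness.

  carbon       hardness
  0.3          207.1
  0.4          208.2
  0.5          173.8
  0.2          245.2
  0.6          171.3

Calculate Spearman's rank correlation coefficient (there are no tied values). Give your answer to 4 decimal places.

Rank carbon: 2, 3, 4, 1, 5
Rank hardness: 3, 4, 2, 5, 1
d = rank(carbon) − rank(hardness): -1, -1, 2, -4, 4; Σd² = 38
ρ = 1 − 6Σd² / [n(n²−1)] = 1 − 6×38 / (5×24) = 1 − 228/120 ≈ -0.9000

-0.9000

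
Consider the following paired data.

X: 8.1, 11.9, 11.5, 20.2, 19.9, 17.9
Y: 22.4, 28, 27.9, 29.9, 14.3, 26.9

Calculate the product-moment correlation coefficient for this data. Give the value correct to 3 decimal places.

-0.157

n = 6, ΣX = 89.5, ΣY = 149.4, ΣX² = 1463.93, ΣY² = 3886.28, ΣXY = 2205.55
nΣXY − ΣXΣY = 13233.3 − 13371.3 = -138
nΣX² − (ΣX)² = 8783.58 − 8010.25 = 773.33; nΣY² − (ΣY)² = 23317.68 − 22320.36 = 997.32
r = -138 / √(773.33 × 997.32) = -138 / 878.2127 ≈ -0.157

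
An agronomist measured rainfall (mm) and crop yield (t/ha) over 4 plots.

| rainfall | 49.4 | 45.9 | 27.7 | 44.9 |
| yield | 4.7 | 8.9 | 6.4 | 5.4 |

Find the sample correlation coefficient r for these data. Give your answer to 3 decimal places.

-0.107

n = 4, Σx = 167.9, Σy = 25.4, Σx² = 7330.47, Σy² = 171.42, Σxy = 1060.43
nΣxy − ΣxΣy = 4241.72 − 4264.66 = -22.94
nΣx² − (Σx)² = 29321.88 − 28190.41 = 1131.47; nΣy² − (Σy)² = 685.68 − 645.16 = 40.52
r = -22.94 / √(1131.47 × 40.52) = -22.94 / 214.1195 ≈ -0.107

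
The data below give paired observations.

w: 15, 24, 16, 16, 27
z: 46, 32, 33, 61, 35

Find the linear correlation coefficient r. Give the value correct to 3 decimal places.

-0.555

n = 5, Σw = 98, Σz = 207, Σw² = 2042, Σz² = 9175, Σwz = 3907
nΣwz − ΣwΣz = 19535 − 20286 = -751
nΣw² − (Σw)² = 10210 − 9604 = 606; nΣz² − (Σz)² = 45875 − 42849 = 3026
r = -751 / √(606 × 3026) = -751 / 1354.1625 ≈ -0.555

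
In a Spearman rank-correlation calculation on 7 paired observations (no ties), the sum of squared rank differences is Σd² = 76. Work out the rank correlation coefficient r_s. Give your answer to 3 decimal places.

ρ = 1 − 6Σd² / [n(n²−1)] = 1 − 6×76 / (7×48)
  = 1 − 456/336 = 1 − 1.3571 ≈ -0.357

-0.357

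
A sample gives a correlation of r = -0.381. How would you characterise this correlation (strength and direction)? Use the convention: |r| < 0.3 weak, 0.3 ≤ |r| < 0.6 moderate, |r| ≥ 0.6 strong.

moderate negative

r = -0.381 < 0 so the relationship is negative.
|r| = 0.381, which falls in the moderate range.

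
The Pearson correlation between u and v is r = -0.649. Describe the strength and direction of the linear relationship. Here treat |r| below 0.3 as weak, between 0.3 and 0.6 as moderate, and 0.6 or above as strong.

strong negative

r = -0.649 < 0 so the relationship is negative.
|r| = 0.649, which falls in the strong range.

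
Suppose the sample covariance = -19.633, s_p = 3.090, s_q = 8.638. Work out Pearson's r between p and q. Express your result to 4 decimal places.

r = Cov(p,q) / (s_p · s_q) = -19.633 / (3.090 × 8.638)
  = -19.633 / 26.6914 ≈ -0.7356

-0.7356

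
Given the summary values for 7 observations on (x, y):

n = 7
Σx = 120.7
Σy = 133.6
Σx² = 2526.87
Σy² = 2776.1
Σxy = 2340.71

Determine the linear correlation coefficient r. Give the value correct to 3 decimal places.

0.117

r = (nΣxy − ΣxΣy) / √[(nΣx² − (Σx)²)(nΣy² − (Σy)²)]
Numerator: 7×2340.71 − 120.7×133.6 = 259.45
Denominator: √[(17688.09 − 14568.49)(19432.7 − 17848.96)] = √[3119.6 × 1583.74] = 2222.7540
r = 259.45 / 2222.7540 ≈ 0.117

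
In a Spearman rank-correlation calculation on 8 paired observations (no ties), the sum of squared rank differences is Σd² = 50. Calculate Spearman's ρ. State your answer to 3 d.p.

0.405

ρ = 1 − 6Σd² / [n(n²−1)] = 1 − 6×50 / (8×63)
  = 1 − 300/504 = 1 − 0.5952 ≈ 0.405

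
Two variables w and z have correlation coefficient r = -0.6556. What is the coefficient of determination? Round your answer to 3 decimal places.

r² = (-0.6556)² = 0.430

0.430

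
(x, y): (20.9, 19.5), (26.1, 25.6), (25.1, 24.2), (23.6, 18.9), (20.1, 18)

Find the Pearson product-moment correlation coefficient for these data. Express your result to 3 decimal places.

0.882

n = 5, Σx = 115.8, Σy = 106.2, Σx² = 2709, Σy² = 2302.46, Σxy = 2490.97
nΣxy − ΣxΣy = 12454.85 − 12297.96 = 156.89
nΣx² − (Σx)² = 13545 − 13409.64 = 135.36; nΣy² − (Σy)² = 11512.3 − 11278.44 = 233.86
r = 156.89 / √(135.36 × 233.86) = 156.89 / 177.9193 ≈ 0.882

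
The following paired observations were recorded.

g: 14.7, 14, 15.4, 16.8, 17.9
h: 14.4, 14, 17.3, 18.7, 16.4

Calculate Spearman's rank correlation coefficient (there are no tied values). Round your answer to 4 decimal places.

Rank g: 2, 1, 3, 4, 5
Rank h: 2, 1, 4, 5, 3
d = rank(g) − rank(h): 0, 0, -1, -1, 2; Σd² = 6
ρ = 1 − 6Σd² / [n(n²−1)] = 1 − 6×6 / (5×24) = 1 − 36/120 ≈ 0.7000

0.7000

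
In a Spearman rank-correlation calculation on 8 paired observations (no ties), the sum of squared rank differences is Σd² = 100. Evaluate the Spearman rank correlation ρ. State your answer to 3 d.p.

-0.190

ρ = 1 − 6Σd² / [n(n²−1)] = 1 − 6×100 / (8×63)
  = 1 − 600/504 = 1 − 1.1905 ≈ -0.190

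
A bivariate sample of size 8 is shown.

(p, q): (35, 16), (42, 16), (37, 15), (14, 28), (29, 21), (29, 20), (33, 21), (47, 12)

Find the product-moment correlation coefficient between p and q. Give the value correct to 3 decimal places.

-0.956

n = 8, Σp = 266, Σq = 149, Σp² = 9534, Σq² = 2947, Σpq = 4625
nΣpq − ΣpΣq = 37000 − 39634 = -2634
nΣp² − (Σp)² = 76272 − 70756 = 5516; nΣq² − (Σq)² = 23576 − 22201 = 1375
r = -2634 / √(5516 × 1375) = -2634 / 2753.9971 ≈ -0.956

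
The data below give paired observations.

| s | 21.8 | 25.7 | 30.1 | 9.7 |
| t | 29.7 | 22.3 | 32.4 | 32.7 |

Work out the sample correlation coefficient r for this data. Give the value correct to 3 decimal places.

-0.335

n = 4, Σs = 87.3, Σt = 117.1, Σs² = 2135.83, Σt² = 3498.43, Σst = 2513
nΣst − ΣsΣt = 10052 − 10222.83 = -170.83
nΣs² − (Σs)² = 8543.32 − 7621.29 = 922.03; nΣt² − (Σt)² = 13993.72 − 13712.41 = 281.31
r = -170.83 / √(922.03 × 281.31) = -170.83 / 509.2900 ≈ -0.335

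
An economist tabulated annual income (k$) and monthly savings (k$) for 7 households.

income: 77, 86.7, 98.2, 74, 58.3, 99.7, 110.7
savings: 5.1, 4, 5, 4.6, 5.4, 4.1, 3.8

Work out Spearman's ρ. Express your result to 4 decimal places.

-0.7500

Rank income: 3, 4, 5, 2, 1, 6, 7
Rank savings: 6, 2, 5, 4, 7, 3, 1
d = rank(income) − rank(savings): -3, 2, 0, -2, -6, 3, 6; Σd² = 98
ρ = 1 − 6Σd² / [n(n²−1)] = 1 − 6×98 / (7×48) = 1 − 588/336 ≈ -0.7500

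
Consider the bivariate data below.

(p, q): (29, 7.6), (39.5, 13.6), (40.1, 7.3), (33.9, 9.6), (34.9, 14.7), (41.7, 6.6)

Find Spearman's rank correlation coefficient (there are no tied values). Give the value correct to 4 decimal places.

-0.4857

Rank p: 1, 4, 5, 2, 3, 6
Rank q: 3, 5, 2, 4, 6, 1
d = rank(p) − rank(q): -2, -1, 3, -2, -3, 5; Σd² = 52
ρ = 1 − 6Σd² / [n(n²−1)] = 1 − 6×52 / (6×35) = 1 − 312/210 ≈ -0.4857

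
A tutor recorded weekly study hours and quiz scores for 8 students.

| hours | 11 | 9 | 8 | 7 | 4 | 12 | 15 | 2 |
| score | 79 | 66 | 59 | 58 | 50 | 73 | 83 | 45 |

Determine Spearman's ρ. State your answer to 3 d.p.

Rank hours: 6, 5, 4, 3, 2, 7, 8, 1
Rank score: 7, 5, 4, 3, 2, 6, 8, 1
d = rank(hours) − rank(score): -1, 0, 0, 0, 0, 1, 0, 0; Σd² = 2
ρ = 1 − 6Σd² / [n(n²−1)] = 1 − 6×2 / (8×63) = 1 − 12/504 ≈ 0.976

0.976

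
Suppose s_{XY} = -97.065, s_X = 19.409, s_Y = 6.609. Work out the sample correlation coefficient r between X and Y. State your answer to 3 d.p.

r = Cov(X,Y) / (s_X · s_Y) = -97.065 / (19.409 × 6.609)
  = -97.065 / 128.2741 ≈ -0.757

-0.757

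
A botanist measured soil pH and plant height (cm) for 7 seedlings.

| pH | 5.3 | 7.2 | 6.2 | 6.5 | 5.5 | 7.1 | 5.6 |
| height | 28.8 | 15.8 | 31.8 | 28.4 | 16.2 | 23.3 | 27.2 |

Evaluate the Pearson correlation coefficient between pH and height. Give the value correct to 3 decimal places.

-0.283

n = 7, Σx = 43.4, Σy = 171.5, Σx² = 272.64, Σy² = 4442.05, Σxy = 1055.01
nΣxy − ΣxΣy = 7385.07 − 7443.1 = -58.03
nΣx² − (Σx)² = 1908.48 − 1883.56 = 24.92; nΣy² − (Σy)² = 31094.35 − 29412.25 = 1682.1
r = -58.03 / √(24.92 × 1682.1) = -58.03 / 204.7387 ≈ -0.283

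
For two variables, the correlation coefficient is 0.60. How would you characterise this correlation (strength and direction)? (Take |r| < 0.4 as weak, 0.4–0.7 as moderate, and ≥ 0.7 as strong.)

r = 0.60 > 0 so the relationship is positive.
|r| = 0.60, which falls in the moderate range.

moderate positive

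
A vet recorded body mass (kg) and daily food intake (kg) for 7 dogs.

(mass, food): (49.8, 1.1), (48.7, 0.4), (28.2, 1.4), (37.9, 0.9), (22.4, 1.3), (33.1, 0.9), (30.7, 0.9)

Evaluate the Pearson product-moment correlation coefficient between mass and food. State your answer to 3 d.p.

n = 7, Σx = 250.8, Σy = 6.9, Σx² = 9623.24, Σy² = 7.45, Σxy = 234.39
nΣxy − ΣxΣy = 1640.73 − 1730.52 = -89.79
nΣx² − (Σx)² = 67362.68 − 62900.64 = 4462.04; nΣy² − (Σy)² = 52.15 − 47.61 = 4.54
r = -89.79 / √(4462.04 × 4.54) = -89.79 / 142.3294 ≈ -0.631

-0.631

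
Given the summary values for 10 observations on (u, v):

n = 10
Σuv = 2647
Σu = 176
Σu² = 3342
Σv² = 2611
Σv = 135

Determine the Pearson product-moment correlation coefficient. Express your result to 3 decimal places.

r = (nΣuv − ΣuΣv) / √[(nΣu² − (Σu)²)(nΣv² − (Σv)²)]
Numerator: 10×2647 − 176×135 = 2710
Denominator: √[(33420 − 30976)(26110 − 18225)] = √[2444 × 7885] = 4389.8679
r = 2710 / 4389.8679 ≈ 0.617

0.617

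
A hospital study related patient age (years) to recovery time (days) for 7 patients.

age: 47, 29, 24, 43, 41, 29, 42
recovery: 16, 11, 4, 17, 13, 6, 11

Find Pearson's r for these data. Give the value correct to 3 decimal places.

0.881

n = 7, Σx = 255, Σy = 78, Σx² = 9761, Σy² = 1008, Σxy = 3067
nΣxy − ΣxΣy = 21469 − 19890 = 1579
nΣx² − (Σx)² = 68327 − 65025 = 3302; nΣy² − (Σy)² = 7056 − 6084 = 972
r = 1579 / √(3302 × 972) = 1579 / 1791.5200 ≈ 0.881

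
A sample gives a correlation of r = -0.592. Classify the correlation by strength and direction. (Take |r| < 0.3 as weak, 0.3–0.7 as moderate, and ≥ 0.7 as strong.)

r = -0.592 < 0 so the relationship is negative.
|r| = 0.592, which falls in the moderate range.

moderate negative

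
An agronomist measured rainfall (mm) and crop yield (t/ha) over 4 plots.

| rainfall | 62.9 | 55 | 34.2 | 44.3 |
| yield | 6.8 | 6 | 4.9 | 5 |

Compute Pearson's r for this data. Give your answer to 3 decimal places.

n = 4, Σx = 196.4, Σy = 22.7, Σx² = 10113.54, Σy² = 131.25, Σxy = 1146.8
nΣxy − ΣxΣy = 4587.2 − 4458.28 = 128.92
nΣx² − (Σx)² = 40454.16 − 38572.96 = 1881.2; nΣy² − (Σy)² = 525 − 515.29 = 9.71
r = 128.92 / √(1881.2 × 9.71) = 128.92 / 135.1534 ≈ 0.954

0.954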